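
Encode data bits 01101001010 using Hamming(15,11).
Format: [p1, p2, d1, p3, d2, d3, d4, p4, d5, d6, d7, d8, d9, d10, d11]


Parity bits: p1=0, p2=0, p3=0, p4=1

000011011001010


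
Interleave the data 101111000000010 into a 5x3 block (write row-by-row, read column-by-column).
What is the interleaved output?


Matrix:
  101
  111
  000
  000
  010
Read columns: 110000100111000

110000100111000


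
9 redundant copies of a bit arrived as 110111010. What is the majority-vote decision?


Ones: 6 out of 9
Threshold: 5

1 (6/9 voted 1)


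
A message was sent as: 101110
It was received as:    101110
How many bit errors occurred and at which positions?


XOR: 000000

0 errors (received matches sent)


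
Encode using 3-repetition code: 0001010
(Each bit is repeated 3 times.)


Each bit -> 3 copies

000000000111000111000


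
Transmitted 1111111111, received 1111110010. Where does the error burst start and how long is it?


XOR: 0000001101

Burst at position 6, length 4


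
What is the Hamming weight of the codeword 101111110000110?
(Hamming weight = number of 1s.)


Counting 1s in 101111110000110

9


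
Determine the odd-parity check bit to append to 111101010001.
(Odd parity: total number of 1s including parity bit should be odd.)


Number of 1s in data: 7
Parity bit: 0

0


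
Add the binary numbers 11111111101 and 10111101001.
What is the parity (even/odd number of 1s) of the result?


11111111101 = 2045
10111101001 = 1513
Sum = 3558 = 110111100110
1s count = 8

even parity (8 ones in 110111100110)


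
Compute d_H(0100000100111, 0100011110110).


XOR: 0000011010001
Count of 1s: 4

4


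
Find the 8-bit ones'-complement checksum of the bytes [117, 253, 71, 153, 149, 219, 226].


Sum = 1188 mod 256 = 164
Complement = 91

91


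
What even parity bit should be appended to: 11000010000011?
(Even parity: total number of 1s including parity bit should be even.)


Number of 1s in data: 5
Parity bit: 1

1


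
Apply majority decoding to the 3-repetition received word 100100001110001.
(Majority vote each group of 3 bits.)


Groups: 100, 100, 001, 110, 001
Majority votes: 00010

00010


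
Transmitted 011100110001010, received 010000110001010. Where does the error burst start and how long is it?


XOR: 001100000000000

Burst at position 2, length 2


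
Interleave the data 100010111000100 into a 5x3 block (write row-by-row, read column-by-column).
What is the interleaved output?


Matrix:
  100
  010
  111
  000
  100
Read columns: 101010110000100

101010110000100


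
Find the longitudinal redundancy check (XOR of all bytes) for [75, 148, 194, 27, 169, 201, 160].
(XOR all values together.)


XOR chain: 75 ^ 148 ^ 194 ^ 27 ^ 169 ^ 201 ^ 160 = 198

198


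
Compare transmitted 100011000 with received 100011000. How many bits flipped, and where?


XOR: 000000000

0 errors (received matches sent)


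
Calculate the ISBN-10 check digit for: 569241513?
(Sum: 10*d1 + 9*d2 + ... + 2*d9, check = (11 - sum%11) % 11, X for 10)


Weighted sum: 248
248 mod 11 = 6

Check digit: 5


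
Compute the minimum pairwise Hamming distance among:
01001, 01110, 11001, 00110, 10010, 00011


Comparing all pairs, minimum distance: 1
Can detect 0 errors, correct 0 errors

1


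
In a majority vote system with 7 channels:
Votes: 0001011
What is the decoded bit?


Ones: 3 out of 7
Threshold: 4

0 (3/7 voted 1)


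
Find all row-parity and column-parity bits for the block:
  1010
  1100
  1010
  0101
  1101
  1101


Row parities: 000011
Column parities: 1001

Row P: 000011, Col P: 1001, Corner: 0


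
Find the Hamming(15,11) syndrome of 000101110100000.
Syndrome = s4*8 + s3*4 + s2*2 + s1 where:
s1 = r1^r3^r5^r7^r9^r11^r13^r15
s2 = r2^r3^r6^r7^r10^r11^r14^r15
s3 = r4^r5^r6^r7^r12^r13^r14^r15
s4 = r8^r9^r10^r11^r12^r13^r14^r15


s1=1, s2=1, s3=1, s4=0

Syndrome = 7 (error at position 7)


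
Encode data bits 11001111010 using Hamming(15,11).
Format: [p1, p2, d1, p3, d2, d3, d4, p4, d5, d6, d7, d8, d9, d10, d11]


Parity bits: p1=0, p2=0, p3=1, p4=1

001110011111010


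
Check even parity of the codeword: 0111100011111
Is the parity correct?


Number of 1s: 9

No, parity error (9 ones)


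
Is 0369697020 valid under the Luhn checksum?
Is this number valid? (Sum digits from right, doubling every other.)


Luhn sum = 36
36 mod 10 = 6

Invalid (Luhn sum mod 10 = 6)


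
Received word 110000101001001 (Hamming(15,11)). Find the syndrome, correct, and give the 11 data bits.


Syndrome = 14: error at position 14

Data: 00011001011 (corrected bit 14)


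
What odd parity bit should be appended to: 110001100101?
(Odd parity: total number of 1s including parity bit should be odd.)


Number of 1s in data: 6
Parity bit: 1

1


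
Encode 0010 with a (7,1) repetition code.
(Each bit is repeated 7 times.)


Each bit -> 7 copies

0000000000000011111110000000


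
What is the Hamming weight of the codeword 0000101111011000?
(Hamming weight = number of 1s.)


Counting 1s in 0000101111011000

7


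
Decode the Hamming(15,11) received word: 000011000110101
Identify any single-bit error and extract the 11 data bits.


Syndrome = 0: no error detected

Data: 01100110101 (no errors)


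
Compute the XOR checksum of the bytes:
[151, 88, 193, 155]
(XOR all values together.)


XOR chain: 151 ^ 88 ^ 193 ^ 155 = 149

149


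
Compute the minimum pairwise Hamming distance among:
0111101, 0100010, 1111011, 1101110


Comparing all pairs, minimum distance: 3
Can detect 2 errors, correct 1 errors

3


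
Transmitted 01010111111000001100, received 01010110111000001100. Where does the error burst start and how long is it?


XOR: 00000001000000000000

Burst at position 7, length 1


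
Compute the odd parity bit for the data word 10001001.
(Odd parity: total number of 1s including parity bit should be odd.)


Number of 1s in data: 3
Parity bit: 0

0


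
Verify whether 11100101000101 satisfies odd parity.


Number of 1s: 7

Yes, parity is correct (7 ones)


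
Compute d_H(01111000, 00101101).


XOR: 01010101
Count of 1s: 4

4


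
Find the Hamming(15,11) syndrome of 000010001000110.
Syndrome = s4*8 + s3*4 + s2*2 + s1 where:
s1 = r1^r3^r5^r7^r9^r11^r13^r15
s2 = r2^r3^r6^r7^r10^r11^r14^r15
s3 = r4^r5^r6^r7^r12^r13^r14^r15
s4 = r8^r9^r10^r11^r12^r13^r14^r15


s1=1, s2=1, s3=1, s4=1

Syndrome = 15 (error at position 15)


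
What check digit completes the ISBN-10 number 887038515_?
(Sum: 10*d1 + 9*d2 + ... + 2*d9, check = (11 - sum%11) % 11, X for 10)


Weighted sum: 299
299 mod 11 = 2

Check digit: 9


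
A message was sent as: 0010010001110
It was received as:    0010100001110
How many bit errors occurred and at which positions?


XOR: 0000110000000

2 error(s) at position(s): 4, 5


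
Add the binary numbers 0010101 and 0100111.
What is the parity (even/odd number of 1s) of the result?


0010101 = 21
0100111 = 39
Sum = 60 = 111100
1s count = 4

even parity (4 ones in 111100)


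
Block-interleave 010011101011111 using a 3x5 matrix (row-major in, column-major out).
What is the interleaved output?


Matrix:
  01001
  11010
  11111
Read columns: 011111001011101

011111001011101


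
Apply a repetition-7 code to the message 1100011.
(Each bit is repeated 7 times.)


Each bit -> 7 copies

1111111111111100000000000000000000011111111111111


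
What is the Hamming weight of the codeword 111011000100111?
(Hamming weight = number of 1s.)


Counting 1s in 111011000100111

9


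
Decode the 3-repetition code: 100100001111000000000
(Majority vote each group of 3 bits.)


Groups: 100, 100, 001, 111, 000, 000, 000
Majority votes: 0001000

0001000


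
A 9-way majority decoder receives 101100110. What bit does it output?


Ones: 5 out of 9
Threshold: 5

1 (5/9 voted 1)


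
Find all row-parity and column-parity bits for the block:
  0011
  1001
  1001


Row parities: 000
Column parities: 0011

Row P: 000, Col P: 0011, Corner: 0


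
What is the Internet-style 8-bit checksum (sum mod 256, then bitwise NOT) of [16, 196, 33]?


Sum = 245 mod 256 = 245
Complement = 10

10


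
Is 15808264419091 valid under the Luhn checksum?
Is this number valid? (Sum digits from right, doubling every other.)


Luhn sum = 58
58 mod 10 = 8

Invalid (Luhn sum mod 10 = 8)


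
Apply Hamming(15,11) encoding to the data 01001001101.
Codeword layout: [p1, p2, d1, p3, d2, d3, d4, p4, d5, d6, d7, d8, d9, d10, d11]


Parity bits: p1=0, p2=1, p3=0, p4=0

010010001001101


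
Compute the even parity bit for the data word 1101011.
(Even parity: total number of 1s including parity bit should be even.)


Number of 1s in data: 5
Parity bit: 1

1


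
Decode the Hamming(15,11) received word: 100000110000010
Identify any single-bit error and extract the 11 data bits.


Syndrome = 0: no error detected

Data: 00010000010 (no errors)


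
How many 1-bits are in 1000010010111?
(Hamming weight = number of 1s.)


Counting 1s in 1000010010111

6


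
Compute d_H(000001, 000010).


XOR: 000011
Count of 1s: 2

2


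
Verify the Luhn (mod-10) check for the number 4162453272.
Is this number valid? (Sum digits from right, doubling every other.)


Luhn sum = 42
42 mod 10 = 2

Invalid (Luhn sum mod 10 = 2)


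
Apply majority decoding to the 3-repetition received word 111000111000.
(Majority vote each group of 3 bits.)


Groups: 111, 000, 111, 000
Majority votes: 1010

1010


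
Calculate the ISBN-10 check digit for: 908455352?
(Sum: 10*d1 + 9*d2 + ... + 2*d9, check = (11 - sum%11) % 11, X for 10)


Weighted sum: 268
268 mod 11 = 4

Check digit: 7


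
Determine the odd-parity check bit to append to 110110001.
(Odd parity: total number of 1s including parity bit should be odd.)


Number of 1s in data: 5
Parity bit: 0

0


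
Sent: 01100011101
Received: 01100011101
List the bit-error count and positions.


XOR: 00000000000

0 errors (received matches sent)


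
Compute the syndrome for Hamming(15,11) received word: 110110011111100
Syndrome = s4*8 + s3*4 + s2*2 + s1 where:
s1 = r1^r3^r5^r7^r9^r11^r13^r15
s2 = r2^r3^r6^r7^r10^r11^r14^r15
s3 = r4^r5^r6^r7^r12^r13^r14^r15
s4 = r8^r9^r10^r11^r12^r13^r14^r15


s1=1, s2=1, s3=0, s4=0

Syndrome = 3 (error at position 3)


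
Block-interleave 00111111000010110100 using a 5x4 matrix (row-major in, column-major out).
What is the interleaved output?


Matrix:
  0011
  1111
  0000
  1011
  0100
Read columns: 01010010011101011010

01010010011101011010


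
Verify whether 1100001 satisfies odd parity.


Number of 1s: 3

Yes, parity is correct (3 ones)


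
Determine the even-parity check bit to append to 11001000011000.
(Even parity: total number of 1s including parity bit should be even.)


Number of 1s in data: 5
Parity bit: 1

1


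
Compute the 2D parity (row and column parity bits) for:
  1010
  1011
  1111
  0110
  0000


Row parities: 01000
Column parities: 1000

Row P: 01000, Col P: 1000, Corner: 1


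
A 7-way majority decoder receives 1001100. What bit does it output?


Ones: 3 out of 7
Threshold: 4

0 (3/7 voted 1)


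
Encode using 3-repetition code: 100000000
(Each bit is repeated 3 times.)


Each bit -> 3 copies

111000000000000000000000000


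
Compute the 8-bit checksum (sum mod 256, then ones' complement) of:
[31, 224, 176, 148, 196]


Sum = 775 mod 256 = 7
Complement = 248

248


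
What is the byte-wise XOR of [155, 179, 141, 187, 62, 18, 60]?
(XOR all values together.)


XOR chain: 155 ^ 179 ^ 141 ^ 187 ^ 62 ^ 18 ^ 60 = 14

14


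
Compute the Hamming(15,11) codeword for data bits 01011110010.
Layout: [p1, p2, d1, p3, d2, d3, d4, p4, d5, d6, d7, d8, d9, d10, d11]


Parity bits: p1=0, p2=0, p3=1, p4=0

000110101110010


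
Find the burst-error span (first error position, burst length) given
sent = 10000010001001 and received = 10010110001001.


XOR: 00010100000000

Burst at position 3, length 3


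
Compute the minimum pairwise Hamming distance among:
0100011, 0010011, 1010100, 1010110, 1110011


Comparing all pairs, minimum distance: 1
Can detect 0 errors, correct 0 errors

1


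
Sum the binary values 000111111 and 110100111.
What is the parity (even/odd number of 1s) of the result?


000111111 = 63
110100111 = 423
Sum = 486 = 111100110
1s count = 6

even parity (6 ones in 111100110)


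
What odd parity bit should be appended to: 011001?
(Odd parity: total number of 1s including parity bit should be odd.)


Number of 1s in data: 3
Parity bit: 0

0


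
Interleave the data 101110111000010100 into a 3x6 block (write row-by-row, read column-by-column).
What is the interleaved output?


Matrix:
  101110
  111000
  010100
Read columns: 110011110101100000

110011110101100000


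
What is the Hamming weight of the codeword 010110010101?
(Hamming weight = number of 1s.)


Counting 1s in 010110010101

6


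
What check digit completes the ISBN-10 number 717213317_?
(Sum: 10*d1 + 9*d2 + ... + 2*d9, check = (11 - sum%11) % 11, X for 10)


Weighted sum: 199
199 mod 11 = 1

Check digit: X


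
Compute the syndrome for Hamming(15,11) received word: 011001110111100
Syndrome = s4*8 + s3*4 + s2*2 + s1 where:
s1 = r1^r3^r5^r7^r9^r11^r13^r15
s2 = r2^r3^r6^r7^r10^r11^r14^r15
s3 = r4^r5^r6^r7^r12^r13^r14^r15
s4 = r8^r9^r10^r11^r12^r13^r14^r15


s1=0, s2=0, s3=0, s4=1

Syndrome = 8 (error at position 8)


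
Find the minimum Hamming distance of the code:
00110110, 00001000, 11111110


Comparing all pairs, minimum distance: 3
Can detect 2 errors, correct 1 errors

3


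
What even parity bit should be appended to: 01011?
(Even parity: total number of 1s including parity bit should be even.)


Number of 1s in data: 3
Parity bit: 1

1


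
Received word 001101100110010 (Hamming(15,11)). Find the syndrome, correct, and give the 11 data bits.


Syndrome = 9: error at position 9

Data: 10111110010 (corrected bit 9)


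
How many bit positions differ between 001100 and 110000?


XOR: 111100
Count of 1s: 4

4


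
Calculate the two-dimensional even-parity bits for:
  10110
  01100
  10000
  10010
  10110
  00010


Row parities: 101011
Column parities: 01100

Row P: 101011, Col P: 01100, Corner: 0


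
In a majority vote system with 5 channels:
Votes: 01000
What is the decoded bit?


Ones: 1 out of 5
Threshold: 3

0 (1/5 voted 1)


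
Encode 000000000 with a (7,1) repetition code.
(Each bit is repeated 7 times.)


Each bit -> 7 copies

000000000000000000000000000000000000000000000000000000000000000


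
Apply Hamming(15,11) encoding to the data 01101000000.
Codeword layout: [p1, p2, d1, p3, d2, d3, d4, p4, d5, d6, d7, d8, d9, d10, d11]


Parity bits: p1=0, p2=1, p3=0, p4=1

010011011000000


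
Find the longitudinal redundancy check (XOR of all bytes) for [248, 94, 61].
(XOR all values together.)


XOR chain: 248 ^ 94 ^ 61 = 155

155


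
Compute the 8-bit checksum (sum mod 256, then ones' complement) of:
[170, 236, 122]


Sum = 528 mod 256 = 16
Complement = 239

239


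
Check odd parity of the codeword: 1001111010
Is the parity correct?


Number of 1s: 6

No, parity error (6 ones)


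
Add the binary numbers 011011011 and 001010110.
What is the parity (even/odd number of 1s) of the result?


011011011 = 219
001010110 = 86
Sum = 305 = 100110001
1s count = 4

even parity (4 ones in 100110001)


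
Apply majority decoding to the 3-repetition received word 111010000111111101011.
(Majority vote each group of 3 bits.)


Groups: 111, 010, 000, 111, 111, 101, 011
Majority votes: 1001111

1001111


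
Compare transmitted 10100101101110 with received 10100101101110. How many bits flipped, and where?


XOR: 00000000000000

0 errors (received matches sent)


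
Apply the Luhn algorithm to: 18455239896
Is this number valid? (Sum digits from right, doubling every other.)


Luhn sum = 57
57 mod 10 = 7

Invalid (Luhn sum mod 10 = 7)


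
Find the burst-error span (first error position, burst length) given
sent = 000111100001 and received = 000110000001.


XOR: 000001100000

Burst at position 5, length 2


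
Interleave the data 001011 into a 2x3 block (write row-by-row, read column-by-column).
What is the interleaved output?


Matrix:
  001
  011
Read columns: 000111

000111


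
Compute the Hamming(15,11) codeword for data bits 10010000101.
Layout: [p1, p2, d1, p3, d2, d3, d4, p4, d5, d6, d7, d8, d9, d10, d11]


Parity bits: p1=0, p2=1, p3=1, p4=0

011100100000101


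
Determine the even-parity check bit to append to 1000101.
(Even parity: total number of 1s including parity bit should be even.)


Number of 1s in data: 3
Parity bit: 1

1


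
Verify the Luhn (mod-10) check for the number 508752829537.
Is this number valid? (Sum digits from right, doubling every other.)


Luhn sum = 54
54 mod 10 = 4

Invalid (Luhn sum mod 10 = 4)


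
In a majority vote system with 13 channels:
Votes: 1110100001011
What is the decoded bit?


Ones: 7 out of 13
Threshold: 7

1 (7/13 voted 1)


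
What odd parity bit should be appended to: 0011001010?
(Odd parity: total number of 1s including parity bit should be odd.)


Number of 1s in data: 4
Parity bit: 1

1


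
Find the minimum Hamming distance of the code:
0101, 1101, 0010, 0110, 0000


Comparing all pairs, minimum distance: 1
Can detect 0 errors, correct 0 errors

1


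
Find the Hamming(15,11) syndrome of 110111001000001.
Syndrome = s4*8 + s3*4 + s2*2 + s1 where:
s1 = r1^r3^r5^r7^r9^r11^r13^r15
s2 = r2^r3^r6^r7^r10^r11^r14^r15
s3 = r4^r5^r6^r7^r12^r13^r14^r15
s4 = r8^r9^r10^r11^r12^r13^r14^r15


s1=0, s2=1, s3=0, s4=0

Syndrome = 2 (error at position 2)


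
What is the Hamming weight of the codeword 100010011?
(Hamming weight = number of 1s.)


Counting 1s in 100010011

4


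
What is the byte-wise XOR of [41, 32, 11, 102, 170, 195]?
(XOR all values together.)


XOR chain: 41 ^ 32 ^ 11 ^ 102 ^ 170 ^ 195 = 13

13


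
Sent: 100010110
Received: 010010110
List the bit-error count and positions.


XOR: 110000000

2 error(s) at position(s): 0, 1


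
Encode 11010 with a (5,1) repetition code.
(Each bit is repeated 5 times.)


Each bit -> 5 copies

1111111111000001111100000


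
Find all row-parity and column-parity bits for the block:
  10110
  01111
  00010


Row parities: 101
Column parities: 11011

Row P: 101, Col P: 11011, Corner: 0


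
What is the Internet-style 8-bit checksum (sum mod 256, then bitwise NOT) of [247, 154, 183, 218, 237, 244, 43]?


Sum = 1326 mod 256 = 46
Complement = 209

209


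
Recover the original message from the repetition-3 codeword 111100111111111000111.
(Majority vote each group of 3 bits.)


Groups: 111, 100, 111, 111, 111, 000, 111
Majority votes: 1011101

1011101


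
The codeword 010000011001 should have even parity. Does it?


Number of 1s: 4

Yes, parity is correct (4 ones)


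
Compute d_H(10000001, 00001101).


XOR: 10001100
Count of 1s: 3

3


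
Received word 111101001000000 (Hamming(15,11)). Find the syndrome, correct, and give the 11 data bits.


Syndrome = 11: error at position 11

Data: 10101010000 (corrected bit 11)


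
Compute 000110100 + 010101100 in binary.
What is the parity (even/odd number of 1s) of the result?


000110100 = 52
010101100 = 172
Sum = 224 = 11100000
1s count = 3

odd parity (3 ones in 11100000)


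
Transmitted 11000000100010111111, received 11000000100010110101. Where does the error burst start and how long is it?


XOR: 00000000000000001010

Burst at position 16, length 3


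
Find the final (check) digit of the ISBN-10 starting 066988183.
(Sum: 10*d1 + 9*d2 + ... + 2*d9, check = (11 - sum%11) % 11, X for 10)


Weighted sum: 287
287 mod 11 = 1

Check digit: X


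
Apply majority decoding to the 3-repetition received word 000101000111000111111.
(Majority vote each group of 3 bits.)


Groups: 000, 101, 000, 111, 000, 111, 111
Majority votes: 0101011

0101011


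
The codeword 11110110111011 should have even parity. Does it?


Number of 1s: 11

No, parity error (11 ones)


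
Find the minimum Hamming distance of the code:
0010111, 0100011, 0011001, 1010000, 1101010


Comparing all pairs, minimum distance: 3
Can detect 2 errors, correct 1 errors

3


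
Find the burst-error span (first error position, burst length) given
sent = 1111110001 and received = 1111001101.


XOR: 0000111100

Burst at position 4, length 4


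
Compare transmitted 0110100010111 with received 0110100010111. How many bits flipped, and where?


XOR: 0000000000000

0 errors (received matches sent)


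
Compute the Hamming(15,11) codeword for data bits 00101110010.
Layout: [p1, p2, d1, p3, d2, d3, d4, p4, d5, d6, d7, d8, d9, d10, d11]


Parity bits: p1=0, p2=0, p3=0, p4=0

000001001110010


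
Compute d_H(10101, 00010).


XOR: 10111
Count of 1s: 4

4


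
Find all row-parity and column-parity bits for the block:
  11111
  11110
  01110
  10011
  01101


Row parities: 10111
Column parities: 10001

Row P: 10111, Col P: 10001, Corner: 0


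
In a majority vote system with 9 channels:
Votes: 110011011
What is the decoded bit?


Ones: 6 out of 9
Threshold: 5

1 (6/9 voted 1)


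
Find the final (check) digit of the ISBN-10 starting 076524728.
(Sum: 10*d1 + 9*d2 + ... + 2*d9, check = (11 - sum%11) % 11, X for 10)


Weighted sum: 228
228 mod 11 = 8

Check digit: 3


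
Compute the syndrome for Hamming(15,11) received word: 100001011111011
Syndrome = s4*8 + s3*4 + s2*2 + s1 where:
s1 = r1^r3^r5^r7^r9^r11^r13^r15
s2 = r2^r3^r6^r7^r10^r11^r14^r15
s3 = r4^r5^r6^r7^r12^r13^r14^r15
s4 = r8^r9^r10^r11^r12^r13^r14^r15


s1=0, s2=1, s3=0, s4=1

Syndrome = 10 (error at position 10)


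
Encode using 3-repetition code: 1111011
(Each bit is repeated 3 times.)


Each bit -> 3 copies

111111111111000111111


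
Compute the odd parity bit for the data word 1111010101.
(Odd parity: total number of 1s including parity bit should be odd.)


Number of 1s in data: 7
Parity bit: 0

0


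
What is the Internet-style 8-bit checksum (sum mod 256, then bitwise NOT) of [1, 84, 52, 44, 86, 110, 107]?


Sum = 484 mod 256 = 228
Complement = 27

27


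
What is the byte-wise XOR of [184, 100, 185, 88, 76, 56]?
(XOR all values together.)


XOR chain: 184 ^ 100 ^ 185 ^ 88 ^ 76 ^ 56 = 73

73


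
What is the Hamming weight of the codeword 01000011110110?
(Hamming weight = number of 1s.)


Counting 1s in 01000011110110

7


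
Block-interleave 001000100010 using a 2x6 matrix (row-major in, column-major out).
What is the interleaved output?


Matrix:
  001000
  100010
Read columns: 010010000100

010010000100


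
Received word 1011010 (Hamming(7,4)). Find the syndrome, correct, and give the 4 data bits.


Syndrome = 0: no error detected

Data: 1010 (no errors)


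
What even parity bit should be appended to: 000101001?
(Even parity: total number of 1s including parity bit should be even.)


Number of 1s in data: 3
Parity bit: 1

1


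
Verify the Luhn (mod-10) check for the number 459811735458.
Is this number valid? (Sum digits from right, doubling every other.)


Luhn sum = 55
55 mod 10 = 5

Invalid (Luhn sum mod 10 = 5)


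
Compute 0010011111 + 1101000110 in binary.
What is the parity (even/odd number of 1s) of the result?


0010011111 = 159
1101000110 = 838
Sum = 997 = 1111100101
1s count = 7

odd parity (7 ones in 1111100101)


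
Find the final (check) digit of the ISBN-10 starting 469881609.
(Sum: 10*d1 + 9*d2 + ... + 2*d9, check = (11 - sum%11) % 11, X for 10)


Weighted sum: 317
317 mod 11 = 9

Check digit: 2


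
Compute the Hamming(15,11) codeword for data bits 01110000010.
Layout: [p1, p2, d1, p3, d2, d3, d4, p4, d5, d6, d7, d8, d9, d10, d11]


Parity bits: p1=0, p2=1, p3=0, p4=1

010011110000010


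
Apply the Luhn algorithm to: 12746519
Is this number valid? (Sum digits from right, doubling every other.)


Luhn sum = 32
32 mod 10 = 2

Invalid (Luhn sum mod 10 = 2)


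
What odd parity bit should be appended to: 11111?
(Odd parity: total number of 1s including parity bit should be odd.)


Number of 1s in data: 5
Parity bit: 0

0


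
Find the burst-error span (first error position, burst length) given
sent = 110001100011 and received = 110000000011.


XOR: 000001100000

Burst at position 5, length 2


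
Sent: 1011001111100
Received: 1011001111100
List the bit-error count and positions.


XOR: 0000000000000

0 errors (received matches sent)


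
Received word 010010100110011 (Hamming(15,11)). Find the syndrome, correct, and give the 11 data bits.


Syndrome = 0: no error detected

Data: 01010110011 (no errors)


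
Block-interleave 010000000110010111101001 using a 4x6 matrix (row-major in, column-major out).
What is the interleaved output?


Matrix:
  010000
  000110
  010111
  101001
Read columns: 000110100001011001100011

000110100001011001100011


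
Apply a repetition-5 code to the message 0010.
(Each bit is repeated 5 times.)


Each bit -> 5 copies

00000000001111100000


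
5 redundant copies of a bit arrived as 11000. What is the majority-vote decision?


Ones: 2 out of 5
Threshold: 3

0 (2/5 voted 1)


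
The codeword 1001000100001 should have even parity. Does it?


Number of 1s: 4

Yes, parity is correct (4 ones)


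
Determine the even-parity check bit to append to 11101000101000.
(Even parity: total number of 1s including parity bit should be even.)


Number of 1s in data: 6
Parity bit: 0

0


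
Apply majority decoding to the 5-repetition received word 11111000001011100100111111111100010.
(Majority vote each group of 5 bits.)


Groups: 11111, 00000, 10111, 00100, 11111, 11111, 00010
Majority votes: 1010110

1010110


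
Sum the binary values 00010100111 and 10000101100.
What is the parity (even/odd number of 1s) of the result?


00010100111 = 167
10000101100 = 1068
Sum = 1235 = 10011010011
1s count = 6

even parity (6 ones in 10011010011)


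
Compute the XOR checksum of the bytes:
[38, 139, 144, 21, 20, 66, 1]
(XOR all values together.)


XOR chain: 38 ^ 139 ^ 144 ^ 21 ^ 20 ^ 66 ^ 1 = 127

127


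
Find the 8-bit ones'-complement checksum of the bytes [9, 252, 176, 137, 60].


Sum = 634 mod 256 = 122
Complement = 133

133


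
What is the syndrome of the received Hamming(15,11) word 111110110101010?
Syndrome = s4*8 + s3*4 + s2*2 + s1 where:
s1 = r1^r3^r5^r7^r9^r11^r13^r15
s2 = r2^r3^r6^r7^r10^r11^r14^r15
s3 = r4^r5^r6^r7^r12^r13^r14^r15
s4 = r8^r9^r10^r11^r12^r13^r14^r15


s1=0, s2=1, s3=1, s4=0

Syndrome = 6 (error at position 6)


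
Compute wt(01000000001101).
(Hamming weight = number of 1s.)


Counting 1s in 01000000001101

4


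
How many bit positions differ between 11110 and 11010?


XOR: 00100
Count of 1s: 1

1


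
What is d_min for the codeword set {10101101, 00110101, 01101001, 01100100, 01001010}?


Comparing all pairs, minimum distance: 3
Can detect 2 errors, correct 1 errors

3


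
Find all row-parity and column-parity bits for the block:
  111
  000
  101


Row parities: 100
Column parities: 010

Row P: 100, Col P: 010, Corner: 1


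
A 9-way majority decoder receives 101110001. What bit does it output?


Ones: 5 out of 9
Threshold: 5

1 (5/9 voted 1)


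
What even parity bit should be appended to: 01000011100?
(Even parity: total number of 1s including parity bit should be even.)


Number of 1s in data: 4
Parity bit: 0

0


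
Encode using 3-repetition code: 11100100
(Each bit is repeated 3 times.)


Each bit -> 3 copies

111111111000000111000000


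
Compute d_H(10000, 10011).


XOR: 00011
Count of 1s: 2

2


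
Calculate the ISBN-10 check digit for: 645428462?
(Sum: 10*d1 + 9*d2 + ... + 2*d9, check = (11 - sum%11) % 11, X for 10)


Weighted sum: 254
254 mod 11 = 1

Check digit: X


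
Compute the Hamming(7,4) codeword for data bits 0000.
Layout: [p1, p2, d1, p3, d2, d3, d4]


Parity bits: p1=0, p2=0, p3=0

0000000


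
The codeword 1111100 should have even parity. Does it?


Number of 1s: 5

No, parity error (5 ones)


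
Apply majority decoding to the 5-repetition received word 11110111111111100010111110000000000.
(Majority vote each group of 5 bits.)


Groups: 11110, 11111, 11111, 00010, 11111, 00000, 00000
Majority votes: 1110100

1110100


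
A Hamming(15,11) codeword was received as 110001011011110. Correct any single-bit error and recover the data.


Syndrome = 0: no error detected

Data: 00101011110 (no errors)


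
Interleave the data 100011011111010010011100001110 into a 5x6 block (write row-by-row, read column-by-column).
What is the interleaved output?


Matrix:
  100011
  011111
  010010
  011100
  001110
Read columns: 100000111001011010111110111000

100000111001011010111110111000


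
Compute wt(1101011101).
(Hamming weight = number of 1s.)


Counting 1s in 1101011101

7


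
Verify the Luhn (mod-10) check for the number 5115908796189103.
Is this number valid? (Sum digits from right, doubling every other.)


Luhn sum = 70
70 mod 10 = 0

Valid (Luhn sum mod 10 = 0)


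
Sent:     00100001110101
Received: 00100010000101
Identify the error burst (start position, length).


XOR: 00000011110000

Burst at position 6, length 4


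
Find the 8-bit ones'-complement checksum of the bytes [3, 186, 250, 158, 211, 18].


Sum = 826 mod 256 = 58
Complement = 197

197


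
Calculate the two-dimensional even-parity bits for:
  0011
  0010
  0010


Row parities: 011
Column parities: 0011

Row P: 011, Col P: 0011, Corner: 0


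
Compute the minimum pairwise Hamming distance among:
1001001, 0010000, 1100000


Comparing all pairs, minimum distance: 3
Can detect 2 errors, correct 1 errors

3


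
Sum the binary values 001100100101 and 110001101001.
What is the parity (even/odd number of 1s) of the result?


001100100101 = 805
110001101001 = 3177
Sum = 3982 = 111110001110
1s count = 8

even parity (8 ones in 111110001110)


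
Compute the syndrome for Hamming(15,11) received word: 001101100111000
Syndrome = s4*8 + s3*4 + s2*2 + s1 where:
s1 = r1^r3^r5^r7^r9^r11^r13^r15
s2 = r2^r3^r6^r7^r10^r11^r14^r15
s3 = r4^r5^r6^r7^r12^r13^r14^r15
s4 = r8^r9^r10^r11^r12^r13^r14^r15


s1=1, s2=1, s3=0, s4=1

Syndrome = 11 (error at position 11)


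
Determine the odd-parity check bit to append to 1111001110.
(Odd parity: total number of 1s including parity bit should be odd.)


Number of 1s in data: 7
Parity bit: 0

0


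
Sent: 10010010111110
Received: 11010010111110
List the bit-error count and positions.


XOR: 01000000000000

1 error(s) at position(s): 1


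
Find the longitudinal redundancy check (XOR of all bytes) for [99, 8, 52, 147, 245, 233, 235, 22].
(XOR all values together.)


XOR chain: 99 ^ 8 ^ 52 ^ 147 ^ 245 ^ 233 ^ 235 ^ 22 = 45

45


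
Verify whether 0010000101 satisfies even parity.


Number of 1s: 3

No, parity error (3 ones)


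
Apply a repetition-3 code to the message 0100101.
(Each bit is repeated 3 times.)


Each bit -> 3 copies

000111000000111000111


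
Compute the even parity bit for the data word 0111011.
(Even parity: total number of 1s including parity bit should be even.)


Number of 1s in data: 5
Parity bit: 1

1


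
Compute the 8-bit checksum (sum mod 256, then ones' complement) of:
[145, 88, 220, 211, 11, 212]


Sum = 887 mod 256 = 119
Complement = 136

136


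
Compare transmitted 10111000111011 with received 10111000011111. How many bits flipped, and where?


XOR: 00000000100100

2 error(s) at position(s): 8, 11


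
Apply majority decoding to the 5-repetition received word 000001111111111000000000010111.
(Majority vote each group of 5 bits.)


Groups: 00000, 11111, 11111, 00000, 00000, 10111
Majority votes: 011001

011001


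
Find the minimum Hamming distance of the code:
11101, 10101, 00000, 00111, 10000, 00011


Comparing all pairs, minimum distance: 1
Can detect 0 errors, correct 0 errors

1


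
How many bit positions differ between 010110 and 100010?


XOR: 110100
Count of 1s: 3

3


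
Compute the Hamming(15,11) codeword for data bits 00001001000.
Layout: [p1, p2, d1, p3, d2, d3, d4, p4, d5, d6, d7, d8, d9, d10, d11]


Parity bits: p1=1, p2=0, p3=1, p4=0

100100001001000


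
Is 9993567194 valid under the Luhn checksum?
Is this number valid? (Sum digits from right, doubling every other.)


Luhn sum = 56
56 mod 10 = 6

Invalid (Luhn sum mod 10 = 6)


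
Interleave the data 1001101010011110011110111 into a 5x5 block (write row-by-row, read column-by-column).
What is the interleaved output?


Matrix:
  10011
  01010
  01111
  00111
  10111
Read columns: 1000101100001111111110111

1000101100001111111110111


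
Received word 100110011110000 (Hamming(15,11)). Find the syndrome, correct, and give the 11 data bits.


Syndrome = 0: no error detected

Data: 01001110000 (no errors)


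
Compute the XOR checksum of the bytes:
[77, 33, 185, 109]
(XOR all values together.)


XOR chain: 77 ^ 33 ^ 185 ^ 109 = 184

184


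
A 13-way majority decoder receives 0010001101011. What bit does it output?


Ones: 6 out of 13
Threshold: 7

0 (6/13 voted 1)


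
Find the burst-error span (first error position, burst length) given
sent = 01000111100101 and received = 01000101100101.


XOR: 00000010000000

Burst at position 6, length 1


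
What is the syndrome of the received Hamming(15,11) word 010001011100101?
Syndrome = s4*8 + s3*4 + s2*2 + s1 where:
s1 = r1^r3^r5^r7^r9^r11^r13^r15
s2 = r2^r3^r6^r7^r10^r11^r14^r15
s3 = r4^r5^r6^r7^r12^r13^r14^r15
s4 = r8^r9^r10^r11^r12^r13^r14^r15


s1=1, s2=0, s3=1, s4=1

Syndrome = 13 (error at position 13)


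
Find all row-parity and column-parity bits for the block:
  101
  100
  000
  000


Row parities: 0100
Column parities: 001

Row P: 0100, Col P: 001, Corner: 1


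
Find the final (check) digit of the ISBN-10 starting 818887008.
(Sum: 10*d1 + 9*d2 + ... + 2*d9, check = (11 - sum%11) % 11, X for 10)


Weighted sum: 308
308 mod 11 = 0

Check digit: 0


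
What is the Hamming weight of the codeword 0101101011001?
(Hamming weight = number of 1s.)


Counting 1s in 0101101011001

7


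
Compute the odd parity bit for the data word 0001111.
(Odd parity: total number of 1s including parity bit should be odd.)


Number of 1s in data: 4
Parity bit: 1

1


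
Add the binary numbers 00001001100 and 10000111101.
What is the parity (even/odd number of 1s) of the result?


00001001100 = 76
10000111101 = 1085
Sum = 1161 = 10010001001
1s count = 4

even parity (4 ones in 10010001001)


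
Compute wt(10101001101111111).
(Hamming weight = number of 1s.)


Counting 1s in 10101001101111111

12


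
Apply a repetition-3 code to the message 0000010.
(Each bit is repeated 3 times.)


Each bit -> 3 copies

000000000000000111000


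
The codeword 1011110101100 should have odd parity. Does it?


Number of 1s: 8

No, parity error (8 ones)


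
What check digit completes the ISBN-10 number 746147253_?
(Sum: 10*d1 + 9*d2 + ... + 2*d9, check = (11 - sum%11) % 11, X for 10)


Weighted sum: 249
249 mod 11 = 7

Check digit: 4


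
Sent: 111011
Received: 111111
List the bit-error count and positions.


XOR: 000100

1 error(s) at position(s): 3


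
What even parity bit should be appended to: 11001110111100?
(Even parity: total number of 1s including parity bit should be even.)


Number of 1s in data: 9
Parity bit: 1

1


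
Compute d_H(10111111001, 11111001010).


XOR: 01000110011
Count of 1s: 5

5


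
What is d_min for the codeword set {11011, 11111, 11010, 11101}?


Comparing all pairs, minimum distance: 1
Can detect 0 errors, correct 0 errors

1


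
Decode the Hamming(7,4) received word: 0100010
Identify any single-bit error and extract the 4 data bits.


Syndrome = 4: error at position 4

Data: 0010 (corrected bit 4)


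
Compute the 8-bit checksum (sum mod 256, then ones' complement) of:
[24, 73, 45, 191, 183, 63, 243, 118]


Sum = 940 mod 256 = 172
Complement = 83

83


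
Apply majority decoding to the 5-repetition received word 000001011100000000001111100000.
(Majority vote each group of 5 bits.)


Groups: 00000, 10111, 00000, 00000, 11111, 00000
Majority votes: 010010

010010


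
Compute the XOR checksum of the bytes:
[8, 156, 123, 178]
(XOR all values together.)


XOR chain: 8 ^ 156 ^ 123 ^ 178 = 93

93


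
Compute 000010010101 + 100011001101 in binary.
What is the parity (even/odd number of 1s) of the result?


000010010101 = 149
100011001101 = 2253
Sum = 2402 = 100101100010
1s count = 5

odd parity (5 ones in 100101100010)


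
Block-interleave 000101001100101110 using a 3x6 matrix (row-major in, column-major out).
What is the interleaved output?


Matrix:
  000101
  001100
  101110
Read columns: 001000011111001100

001000011111001100


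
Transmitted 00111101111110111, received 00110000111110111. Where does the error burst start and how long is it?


XOR: 00001101000000000

Burst at position 4, length 4


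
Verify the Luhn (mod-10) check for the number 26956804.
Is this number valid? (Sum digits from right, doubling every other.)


Luhn sum = 39
39 mod 10 = 9

Invalid (Luhn sum mod 10 = 9)


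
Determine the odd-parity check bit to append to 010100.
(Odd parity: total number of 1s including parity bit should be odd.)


Number of 1s in data: 2
Parity bit: 1

1


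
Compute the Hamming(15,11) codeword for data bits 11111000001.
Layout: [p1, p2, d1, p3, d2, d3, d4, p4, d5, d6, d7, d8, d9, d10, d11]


Parity bits: p1=1, p2=0, p3=0, p4=0

101011101000001


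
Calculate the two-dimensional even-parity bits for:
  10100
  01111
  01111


Row parities: 000
Column parities: 10100

Row P: 000, Col P: 10100, Corner: 0


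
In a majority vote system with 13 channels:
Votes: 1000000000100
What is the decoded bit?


Ones: 2 out of 13
Threshold: 7

0 (2/13 voted 1)


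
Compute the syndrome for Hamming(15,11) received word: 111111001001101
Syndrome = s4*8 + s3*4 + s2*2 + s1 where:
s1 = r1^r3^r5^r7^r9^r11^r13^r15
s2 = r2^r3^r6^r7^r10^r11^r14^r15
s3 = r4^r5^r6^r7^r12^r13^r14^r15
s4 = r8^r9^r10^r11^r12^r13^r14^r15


s1=0, s2=0, s3=0, s4=0

Syndrome = 0 (no error)


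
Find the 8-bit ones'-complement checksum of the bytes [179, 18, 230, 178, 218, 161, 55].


Sum = 1039 mod 256 = 15
Complement = 240

240


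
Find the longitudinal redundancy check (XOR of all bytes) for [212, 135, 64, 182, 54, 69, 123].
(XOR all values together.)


XOR chain: 212 ^ 135 ^ 64 ^ 182 ^ 54 ^ 69 ^ 123 = 173

173


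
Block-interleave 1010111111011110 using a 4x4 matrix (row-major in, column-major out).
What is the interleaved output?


Matrix:
  1010
  1111
  1101
  1110
Read columns: 1111011111010110

1111011111010110


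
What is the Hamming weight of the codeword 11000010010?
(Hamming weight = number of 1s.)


Counting 1s in 11000010010

4


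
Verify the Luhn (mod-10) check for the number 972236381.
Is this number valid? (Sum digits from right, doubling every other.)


Luhn sum = 37
37 mod 10 = 7

Invalid (Luhn sum mod 10 = 7)


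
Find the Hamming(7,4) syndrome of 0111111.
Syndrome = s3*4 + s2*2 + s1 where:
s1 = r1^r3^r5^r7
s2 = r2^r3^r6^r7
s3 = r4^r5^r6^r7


s1=1, s2=0, s3=0

Syndrome = 1 (error at position 1)
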